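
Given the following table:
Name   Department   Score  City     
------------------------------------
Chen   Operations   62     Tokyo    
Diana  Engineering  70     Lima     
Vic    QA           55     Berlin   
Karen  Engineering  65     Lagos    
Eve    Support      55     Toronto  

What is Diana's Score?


Row 2: Diana
Score = 70

ANSWER: 70


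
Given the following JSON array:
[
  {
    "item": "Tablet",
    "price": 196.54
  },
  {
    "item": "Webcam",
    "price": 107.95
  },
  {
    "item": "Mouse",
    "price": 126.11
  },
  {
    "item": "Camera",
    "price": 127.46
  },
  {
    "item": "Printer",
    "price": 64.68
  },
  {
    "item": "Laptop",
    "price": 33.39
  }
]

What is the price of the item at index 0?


Array index 0 -> Tablet
price = 196.54

ANSWER: 196.54


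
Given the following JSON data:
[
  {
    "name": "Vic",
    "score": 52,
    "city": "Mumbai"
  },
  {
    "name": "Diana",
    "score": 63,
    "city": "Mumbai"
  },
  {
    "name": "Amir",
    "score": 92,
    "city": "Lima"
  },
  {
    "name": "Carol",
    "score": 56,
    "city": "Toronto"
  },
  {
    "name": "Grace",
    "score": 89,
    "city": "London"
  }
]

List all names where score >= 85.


Filtering records where score >= 85:
  Vic (score=52) -> no
  Diana (score=63) -> no
  Amir (score=92) -> YES
  Carol (score=56) -> no
  Grace (score=89) -> YES


ANSWER: Amir, Grace


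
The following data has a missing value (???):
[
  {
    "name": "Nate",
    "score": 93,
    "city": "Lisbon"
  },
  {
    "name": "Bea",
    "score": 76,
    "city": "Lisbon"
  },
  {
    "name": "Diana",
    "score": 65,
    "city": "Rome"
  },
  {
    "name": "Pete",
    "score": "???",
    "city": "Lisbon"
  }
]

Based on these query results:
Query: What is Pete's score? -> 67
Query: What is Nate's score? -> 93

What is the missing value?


The missing value is Pete's score
From query: Pete's score = 67

ANSWER: 67


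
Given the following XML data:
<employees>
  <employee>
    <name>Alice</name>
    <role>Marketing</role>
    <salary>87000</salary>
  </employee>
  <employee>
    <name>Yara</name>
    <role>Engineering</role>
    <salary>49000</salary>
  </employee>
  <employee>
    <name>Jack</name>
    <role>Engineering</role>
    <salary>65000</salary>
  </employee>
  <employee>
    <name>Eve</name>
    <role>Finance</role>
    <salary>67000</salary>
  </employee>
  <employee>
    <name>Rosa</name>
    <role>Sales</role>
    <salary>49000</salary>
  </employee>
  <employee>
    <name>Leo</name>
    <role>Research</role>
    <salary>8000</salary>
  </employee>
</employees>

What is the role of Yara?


Searching for <employee> with <name>Yara</name>
Found at position 2
<role>Engineering</role>

ANSWER: Engineering


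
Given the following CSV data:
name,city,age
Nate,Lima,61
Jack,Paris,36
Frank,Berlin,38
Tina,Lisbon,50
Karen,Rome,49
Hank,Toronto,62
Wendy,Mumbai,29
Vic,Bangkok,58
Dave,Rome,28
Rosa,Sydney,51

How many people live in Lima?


Scanning city column for 'Lima':
  Row 1: Nate -> MATCH
Total matches: 1

ANSWER: 1


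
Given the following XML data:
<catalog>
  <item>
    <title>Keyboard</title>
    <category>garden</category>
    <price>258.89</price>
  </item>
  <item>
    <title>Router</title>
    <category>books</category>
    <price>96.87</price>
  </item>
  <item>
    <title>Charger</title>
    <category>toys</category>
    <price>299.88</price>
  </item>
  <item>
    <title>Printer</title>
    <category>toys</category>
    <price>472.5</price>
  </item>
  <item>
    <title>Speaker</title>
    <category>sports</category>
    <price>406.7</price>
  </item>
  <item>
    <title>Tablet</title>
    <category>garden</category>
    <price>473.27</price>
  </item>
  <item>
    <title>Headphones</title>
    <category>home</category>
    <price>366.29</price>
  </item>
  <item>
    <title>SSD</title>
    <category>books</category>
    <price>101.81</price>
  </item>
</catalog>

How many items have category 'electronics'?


Scanning <item> elements for <category>electronics</category>:
Count: 0

ANSWER: 0


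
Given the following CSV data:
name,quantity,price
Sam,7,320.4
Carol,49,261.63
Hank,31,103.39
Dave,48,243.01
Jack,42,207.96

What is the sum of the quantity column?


Values in 'quantity' column:
  Row 1: 7
  Row 2: 49
  Row 3: 31
  Row 4: 48
  Row 5: 42
Sum = 7 + 49 + 31 + 48 + 42 = 177

ANSWER: 177


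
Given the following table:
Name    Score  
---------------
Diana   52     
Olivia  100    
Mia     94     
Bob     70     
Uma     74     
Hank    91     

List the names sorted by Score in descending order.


Sorting by Score (descending):
  Olivia: 100
  Mia: 94
  Hank: 91
  Uma: 74
  Bob: 70
  Diana: 52


ANSWER: Olivia, Mia, Hank, Uma, Bob, Diana


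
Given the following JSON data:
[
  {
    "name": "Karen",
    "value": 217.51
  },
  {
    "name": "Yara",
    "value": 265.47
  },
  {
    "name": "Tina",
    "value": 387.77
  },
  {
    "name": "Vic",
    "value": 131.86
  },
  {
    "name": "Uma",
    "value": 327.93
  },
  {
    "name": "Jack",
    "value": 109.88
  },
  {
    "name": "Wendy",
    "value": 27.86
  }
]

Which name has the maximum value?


Comparing values:
  Karen: 217.51
  Yara: 265.47
  Tina: 387.77
  Vic: 131.86
  Uma: 327.93
  Jack: 109.88
  Wendy: 27.86
Maximum: Tina (387.77)

ANSWER: Tina


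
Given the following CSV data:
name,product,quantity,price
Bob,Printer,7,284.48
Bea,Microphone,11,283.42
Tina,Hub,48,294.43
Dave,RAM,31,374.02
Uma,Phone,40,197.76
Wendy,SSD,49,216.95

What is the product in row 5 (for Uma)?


Row 5: Uma
Column 'product' = Phone

ANSWER: Phone


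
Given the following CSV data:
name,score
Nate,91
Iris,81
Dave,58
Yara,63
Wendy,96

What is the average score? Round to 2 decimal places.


Scores: 91, 81, 58, 63, 96
Sum = 389
Count = 5
Average = 389 / 5 = 77.80

ANSWER: 77.80


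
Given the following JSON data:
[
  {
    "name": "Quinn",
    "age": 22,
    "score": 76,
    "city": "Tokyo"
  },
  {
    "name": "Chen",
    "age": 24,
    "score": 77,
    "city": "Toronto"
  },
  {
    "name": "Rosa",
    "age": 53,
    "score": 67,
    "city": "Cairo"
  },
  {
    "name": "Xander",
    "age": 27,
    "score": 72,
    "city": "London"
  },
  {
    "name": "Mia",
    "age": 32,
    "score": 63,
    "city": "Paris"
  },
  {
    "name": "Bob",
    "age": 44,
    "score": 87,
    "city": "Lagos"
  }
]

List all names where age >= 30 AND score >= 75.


Checking both conditions:
  Quinn (age=22, score=76) -> no
  Chen (age=24, score=77) -> no
  Rosa (age=53, score=67) -> no
  Xander (age=27, score=72) -> no
  Mia (age=32, score=63) -> no
  Bob (age=44, score=87) -> YES


ANSWER: Bob


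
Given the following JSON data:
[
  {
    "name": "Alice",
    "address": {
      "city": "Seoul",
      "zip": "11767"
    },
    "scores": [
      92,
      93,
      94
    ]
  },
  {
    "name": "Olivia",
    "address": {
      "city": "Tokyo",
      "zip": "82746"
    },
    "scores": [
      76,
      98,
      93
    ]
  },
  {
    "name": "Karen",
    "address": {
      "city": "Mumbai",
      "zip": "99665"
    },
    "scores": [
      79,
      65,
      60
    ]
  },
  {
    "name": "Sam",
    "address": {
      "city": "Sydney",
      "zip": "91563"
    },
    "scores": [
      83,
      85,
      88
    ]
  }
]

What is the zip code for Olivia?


Path: records[1].address.zip
Value: 82746

ANSWER: 82746


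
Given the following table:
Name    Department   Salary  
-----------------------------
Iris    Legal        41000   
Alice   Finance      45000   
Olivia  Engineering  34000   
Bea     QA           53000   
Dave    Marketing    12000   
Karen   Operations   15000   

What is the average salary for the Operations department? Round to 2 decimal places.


Operations department members:
  Karen: 15000
Sum = 15000
Count = 1
Average = 15000 / 1 = 15000.00

ANSWER: 15000.00


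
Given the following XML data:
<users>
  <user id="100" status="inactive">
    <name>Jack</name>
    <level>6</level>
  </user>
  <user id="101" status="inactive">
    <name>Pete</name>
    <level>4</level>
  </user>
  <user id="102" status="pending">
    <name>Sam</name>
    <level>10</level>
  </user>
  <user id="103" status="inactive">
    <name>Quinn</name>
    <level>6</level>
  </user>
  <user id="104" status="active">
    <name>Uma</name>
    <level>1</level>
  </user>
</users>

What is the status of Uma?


Finding user with name = Uma
user id="104" status="active"

ANSWER: active


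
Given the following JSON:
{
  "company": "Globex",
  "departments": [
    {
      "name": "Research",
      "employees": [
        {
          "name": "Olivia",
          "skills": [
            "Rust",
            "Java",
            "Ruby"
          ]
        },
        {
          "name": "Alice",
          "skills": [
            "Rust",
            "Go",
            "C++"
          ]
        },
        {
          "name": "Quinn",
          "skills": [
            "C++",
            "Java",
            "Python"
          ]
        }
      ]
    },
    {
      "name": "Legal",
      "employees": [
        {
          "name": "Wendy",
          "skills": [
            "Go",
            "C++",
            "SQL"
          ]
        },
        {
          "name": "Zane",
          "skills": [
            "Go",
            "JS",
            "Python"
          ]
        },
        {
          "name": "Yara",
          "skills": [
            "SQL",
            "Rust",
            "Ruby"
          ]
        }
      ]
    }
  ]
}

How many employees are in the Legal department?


Path: departments[1].employees
Count: 3

ANSWER: 3


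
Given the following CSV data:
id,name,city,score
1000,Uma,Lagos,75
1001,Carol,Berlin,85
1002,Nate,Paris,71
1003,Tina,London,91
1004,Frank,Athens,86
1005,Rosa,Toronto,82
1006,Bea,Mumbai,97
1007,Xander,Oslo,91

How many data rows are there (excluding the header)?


Counting rows (excluding header):
Header: id,name,city,score
Data rows: 8

ANSWER: 8


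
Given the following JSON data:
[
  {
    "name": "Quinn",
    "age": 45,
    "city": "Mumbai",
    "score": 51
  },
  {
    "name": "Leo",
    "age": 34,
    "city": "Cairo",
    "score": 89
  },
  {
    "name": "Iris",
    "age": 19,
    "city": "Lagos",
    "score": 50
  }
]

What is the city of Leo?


Looking up record where name = Leo
Record index: 1
Field 'city' = Cairo

ANSWER: Cairo


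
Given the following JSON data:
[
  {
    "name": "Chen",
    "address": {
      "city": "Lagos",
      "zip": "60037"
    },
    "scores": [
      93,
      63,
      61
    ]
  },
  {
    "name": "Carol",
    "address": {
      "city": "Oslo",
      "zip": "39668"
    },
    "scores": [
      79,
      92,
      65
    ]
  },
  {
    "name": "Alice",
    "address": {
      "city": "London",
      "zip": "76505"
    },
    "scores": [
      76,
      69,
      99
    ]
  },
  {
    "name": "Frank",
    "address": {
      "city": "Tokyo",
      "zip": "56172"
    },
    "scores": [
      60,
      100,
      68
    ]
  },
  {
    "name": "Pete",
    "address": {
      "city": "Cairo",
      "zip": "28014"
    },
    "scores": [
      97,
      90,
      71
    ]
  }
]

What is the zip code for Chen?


Path: records[0].address.zip
Value: 60037

ANSWER: 60037


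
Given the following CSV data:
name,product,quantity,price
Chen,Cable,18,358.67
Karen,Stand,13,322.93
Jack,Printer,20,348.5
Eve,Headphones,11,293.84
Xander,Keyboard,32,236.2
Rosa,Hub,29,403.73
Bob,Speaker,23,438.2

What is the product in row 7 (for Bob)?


Row 7: Bob
Column 'product' = Speaker

ANSWER: Speaker


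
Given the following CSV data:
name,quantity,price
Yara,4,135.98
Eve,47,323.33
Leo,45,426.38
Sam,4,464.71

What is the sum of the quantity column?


Values in 'quantity' column:
  Row 1: 4
  Row 2: 47
  Row 3: 45
  Row 4: 4
Sum = 4 + 47 + 45 + 4 = 100

ANSWER: 100


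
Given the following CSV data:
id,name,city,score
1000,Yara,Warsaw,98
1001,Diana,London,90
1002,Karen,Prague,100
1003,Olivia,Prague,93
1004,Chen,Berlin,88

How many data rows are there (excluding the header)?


Counting rows (excluding header):
Header: id,name,city,score
Data rows: 5

ANSWER: 5


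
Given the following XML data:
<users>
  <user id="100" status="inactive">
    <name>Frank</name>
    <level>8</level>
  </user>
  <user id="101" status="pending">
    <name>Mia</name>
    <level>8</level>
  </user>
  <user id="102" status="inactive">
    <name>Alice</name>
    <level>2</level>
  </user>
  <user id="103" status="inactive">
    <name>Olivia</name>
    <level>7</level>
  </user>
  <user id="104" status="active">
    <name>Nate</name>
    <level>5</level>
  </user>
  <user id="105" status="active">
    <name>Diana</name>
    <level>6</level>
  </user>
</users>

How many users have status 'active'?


Counting users with status='active':
  Nate (id=104) -> MATCH
  Diana (id=105) -> MATCH
Count: 2

ANSWER: 2


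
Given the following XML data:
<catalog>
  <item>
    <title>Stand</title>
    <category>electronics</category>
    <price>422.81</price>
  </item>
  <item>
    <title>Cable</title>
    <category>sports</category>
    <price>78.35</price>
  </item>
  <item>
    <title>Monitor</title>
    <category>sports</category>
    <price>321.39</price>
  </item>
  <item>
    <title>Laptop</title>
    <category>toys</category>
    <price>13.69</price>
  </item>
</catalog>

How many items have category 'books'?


Scanning <item> elements for <category>books</category>:
Count: 0

ANSWER: 0


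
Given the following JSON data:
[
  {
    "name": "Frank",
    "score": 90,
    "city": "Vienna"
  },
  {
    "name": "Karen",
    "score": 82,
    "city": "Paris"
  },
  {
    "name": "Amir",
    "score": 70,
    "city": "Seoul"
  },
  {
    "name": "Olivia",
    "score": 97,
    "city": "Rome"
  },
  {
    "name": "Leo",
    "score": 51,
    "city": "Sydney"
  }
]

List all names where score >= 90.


Filtering records where score >= 90:
  Frank (score=90) -> YES
  Karen (score=82) -> no
  Amir (score=70) -> no
  Olivia (score=97) -> YES
  Leo (score=51) -> no


ANSWER: Frank, Olivia


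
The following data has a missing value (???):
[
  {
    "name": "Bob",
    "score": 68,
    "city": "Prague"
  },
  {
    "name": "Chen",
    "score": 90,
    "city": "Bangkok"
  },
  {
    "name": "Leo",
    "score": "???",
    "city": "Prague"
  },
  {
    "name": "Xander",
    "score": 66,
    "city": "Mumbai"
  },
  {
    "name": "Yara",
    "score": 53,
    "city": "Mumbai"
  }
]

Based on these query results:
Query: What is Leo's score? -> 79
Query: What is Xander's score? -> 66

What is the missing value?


The missing value is Leo's score
From query: Leo's score = 79

ANSWER: 79


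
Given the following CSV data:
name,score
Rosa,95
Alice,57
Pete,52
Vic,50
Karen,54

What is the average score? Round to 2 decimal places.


Scores: 95, 57, 52, 50, 54
Sum = 308
Count = 5
Average = 308 / 5 = 61.60

ANSWER: 61.60


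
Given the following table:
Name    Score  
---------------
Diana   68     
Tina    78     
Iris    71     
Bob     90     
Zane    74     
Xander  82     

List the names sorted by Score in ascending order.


Sorting by Score (ascending):
  Diana: 68
  Iris: 71
  Zane: 74
  Tina: 78
  Xander: 82
  Bob: 90


ANSWER: Diana, Iris, Zane, Tina, Xander, Bob


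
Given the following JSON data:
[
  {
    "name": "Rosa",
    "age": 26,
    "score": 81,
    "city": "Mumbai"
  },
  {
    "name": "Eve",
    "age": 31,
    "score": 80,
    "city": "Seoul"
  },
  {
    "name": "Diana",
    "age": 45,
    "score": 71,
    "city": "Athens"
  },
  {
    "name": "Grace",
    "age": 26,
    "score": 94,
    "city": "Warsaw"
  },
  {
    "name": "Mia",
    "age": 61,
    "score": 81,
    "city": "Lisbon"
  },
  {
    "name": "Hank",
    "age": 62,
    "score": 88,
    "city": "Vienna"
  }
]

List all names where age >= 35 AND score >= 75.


Checking both conditions:
  Rosa (age=26, score=81) -> no
  Eve (age=31, score=80) -> no
  Diana (age=45, score=71) -> no
  Grace (age=26, score=94) -> no
  Mia (age=61, score=81) -> YES
  Hank (age=62, score=88) -> YES


ANSWER: Mia, Hank


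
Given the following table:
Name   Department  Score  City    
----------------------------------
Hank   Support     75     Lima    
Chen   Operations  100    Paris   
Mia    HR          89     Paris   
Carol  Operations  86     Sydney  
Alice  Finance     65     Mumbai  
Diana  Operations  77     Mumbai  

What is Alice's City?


Row 5: Alice
City = Mumbai

ANSWER: Mumbai


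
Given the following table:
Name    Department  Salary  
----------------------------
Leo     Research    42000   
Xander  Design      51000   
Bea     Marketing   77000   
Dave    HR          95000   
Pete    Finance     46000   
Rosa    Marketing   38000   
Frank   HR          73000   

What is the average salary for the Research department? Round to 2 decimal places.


Research department members:
  Leo: 42000
Sum = 42000
Count = 1
Average = 42000 / 1 = 42000.00

ANSWER: 42000.00


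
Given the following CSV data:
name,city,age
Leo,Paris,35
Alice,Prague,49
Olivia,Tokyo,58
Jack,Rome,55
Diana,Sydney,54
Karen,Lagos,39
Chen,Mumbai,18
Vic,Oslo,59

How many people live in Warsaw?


Scanning city column for 'Warsaw':
Total matches: 0

ANSWER: 0


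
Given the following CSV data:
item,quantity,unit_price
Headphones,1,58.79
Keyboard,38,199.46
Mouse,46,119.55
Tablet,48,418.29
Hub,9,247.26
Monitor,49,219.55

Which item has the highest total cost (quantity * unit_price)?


Computing row totals:
  Headphones: 58.79
  Keyboard: 7579.48
  Mouse: 5499.3
  Tablet: 20077.92
  Hub: 2225.34
  Monitor: 10757.95
Maximum: Tablet (20077.92)

ANSWER: Tablet


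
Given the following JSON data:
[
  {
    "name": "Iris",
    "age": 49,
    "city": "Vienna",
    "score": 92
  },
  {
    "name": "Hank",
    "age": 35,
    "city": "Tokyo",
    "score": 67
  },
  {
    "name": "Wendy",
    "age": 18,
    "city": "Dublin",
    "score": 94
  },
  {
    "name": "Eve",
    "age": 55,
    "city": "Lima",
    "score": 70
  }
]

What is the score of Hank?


Looking up record where name = Hank
Record index: 1
Field 'score' = 67

ANSWER: 67


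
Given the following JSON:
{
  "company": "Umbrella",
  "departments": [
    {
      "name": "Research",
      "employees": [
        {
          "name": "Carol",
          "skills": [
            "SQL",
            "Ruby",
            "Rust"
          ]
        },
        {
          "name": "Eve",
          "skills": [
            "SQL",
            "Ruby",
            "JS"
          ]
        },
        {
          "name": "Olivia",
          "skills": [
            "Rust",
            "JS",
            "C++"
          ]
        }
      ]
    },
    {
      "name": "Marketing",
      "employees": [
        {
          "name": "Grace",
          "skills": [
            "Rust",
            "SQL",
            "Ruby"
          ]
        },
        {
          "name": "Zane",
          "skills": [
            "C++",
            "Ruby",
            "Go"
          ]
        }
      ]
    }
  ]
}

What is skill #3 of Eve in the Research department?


Path: departments[0].employees[1].skills[2]
Value: JS

ANSWER: JS


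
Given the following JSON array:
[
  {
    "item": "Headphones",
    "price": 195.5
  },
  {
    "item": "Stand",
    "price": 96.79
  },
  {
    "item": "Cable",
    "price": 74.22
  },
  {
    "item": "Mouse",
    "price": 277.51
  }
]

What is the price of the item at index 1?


Array index 1 -> Stand
price = 96.79

ANSWER: 96.79


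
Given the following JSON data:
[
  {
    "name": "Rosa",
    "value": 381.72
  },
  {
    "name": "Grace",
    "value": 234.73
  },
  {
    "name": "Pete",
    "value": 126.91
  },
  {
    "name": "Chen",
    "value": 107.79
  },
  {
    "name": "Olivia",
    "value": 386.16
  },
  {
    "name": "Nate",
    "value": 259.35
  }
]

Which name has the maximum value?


Comparing values:
  Rosa: 381.72
  Grace: 234.73
  Pete: 126.91
  Chen: 107.79
  Olivia: 386.16
  Nate: 259.35
Maximum: Olivia (386.16)

ANSWER: Olivia


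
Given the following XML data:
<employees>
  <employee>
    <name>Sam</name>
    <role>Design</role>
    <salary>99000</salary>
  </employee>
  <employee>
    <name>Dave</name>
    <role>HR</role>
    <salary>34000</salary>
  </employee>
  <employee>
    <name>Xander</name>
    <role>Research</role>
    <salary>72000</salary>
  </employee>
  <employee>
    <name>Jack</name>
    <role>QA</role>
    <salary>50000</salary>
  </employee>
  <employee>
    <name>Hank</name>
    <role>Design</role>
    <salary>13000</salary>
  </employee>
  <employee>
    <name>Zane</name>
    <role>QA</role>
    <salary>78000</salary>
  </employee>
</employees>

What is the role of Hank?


Searching for <employee> with <name>Hank</name>
Found at position 5
<role>Design</role>

ANSWER: Design


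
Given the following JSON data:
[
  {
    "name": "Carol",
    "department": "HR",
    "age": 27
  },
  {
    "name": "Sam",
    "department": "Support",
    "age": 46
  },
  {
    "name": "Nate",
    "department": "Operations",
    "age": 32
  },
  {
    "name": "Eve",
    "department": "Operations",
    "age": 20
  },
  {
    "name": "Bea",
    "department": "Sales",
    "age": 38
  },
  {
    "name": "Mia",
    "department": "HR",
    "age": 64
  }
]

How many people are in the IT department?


Scanning records for department = IT
  No matches found
Count: 0

ANSWER: 0


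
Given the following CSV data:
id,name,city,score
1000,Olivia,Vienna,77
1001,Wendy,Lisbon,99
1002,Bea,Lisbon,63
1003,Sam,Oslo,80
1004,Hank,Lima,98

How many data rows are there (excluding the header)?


Counting rows (excluding header):
Header: id,name,city,score
Data rows: 5

ANSWER: 5


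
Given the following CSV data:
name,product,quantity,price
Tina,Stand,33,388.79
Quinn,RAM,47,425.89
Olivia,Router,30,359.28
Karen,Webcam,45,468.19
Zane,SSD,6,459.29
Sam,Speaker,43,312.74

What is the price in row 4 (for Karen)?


Row 4: Karen
Column 'price' = 468.19

ANSWER: 468.19


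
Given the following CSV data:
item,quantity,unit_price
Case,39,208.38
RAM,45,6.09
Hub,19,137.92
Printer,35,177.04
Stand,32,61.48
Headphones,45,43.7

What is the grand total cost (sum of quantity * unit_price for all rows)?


Computing row totals:
  Case: 39 * 208.38 = 8126.82
  RAM: 45 * 6.09 = 274.05
  Hub: 19 * 137.92 = 2620.48
  Printer: 35 * 177.04 = 6196.4
  Stand: 32 * 61.48 = 1967.36
  Headphones: 45 * 43.7 = 1966.5
Grand total = 8126.82 + 274.05 + 2620.48 + 6196.4 + 1967.36 + 1966.5 = 21151.61

ANSWER: 21151.61


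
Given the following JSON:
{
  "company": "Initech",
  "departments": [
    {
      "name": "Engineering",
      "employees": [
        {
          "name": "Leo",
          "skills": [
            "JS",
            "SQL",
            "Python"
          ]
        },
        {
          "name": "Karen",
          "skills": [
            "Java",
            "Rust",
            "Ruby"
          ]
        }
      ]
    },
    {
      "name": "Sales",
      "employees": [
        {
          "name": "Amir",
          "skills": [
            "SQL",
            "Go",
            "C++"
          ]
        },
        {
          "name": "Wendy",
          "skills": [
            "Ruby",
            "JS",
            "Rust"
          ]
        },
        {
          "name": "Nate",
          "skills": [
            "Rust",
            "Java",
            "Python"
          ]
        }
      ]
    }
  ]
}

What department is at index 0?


Path: departments[0].name
Value: Engineering

ANSWER: Engineering


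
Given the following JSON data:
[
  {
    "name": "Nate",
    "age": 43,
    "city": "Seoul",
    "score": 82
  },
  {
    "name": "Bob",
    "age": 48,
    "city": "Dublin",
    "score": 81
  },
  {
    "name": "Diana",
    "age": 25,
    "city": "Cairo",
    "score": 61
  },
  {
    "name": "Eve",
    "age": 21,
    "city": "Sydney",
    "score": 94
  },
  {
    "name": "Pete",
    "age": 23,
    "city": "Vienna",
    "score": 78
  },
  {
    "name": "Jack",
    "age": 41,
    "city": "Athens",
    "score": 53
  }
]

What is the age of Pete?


Looking up record where name = Pete
Record index: 4
Field 'age' = 23

ANSWER: 23


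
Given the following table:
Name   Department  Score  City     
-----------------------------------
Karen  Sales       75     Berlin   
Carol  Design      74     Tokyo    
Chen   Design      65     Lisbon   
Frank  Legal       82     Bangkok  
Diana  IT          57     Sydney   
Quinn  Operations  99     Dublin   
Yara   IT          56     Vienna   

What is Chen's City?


Row 3: Chen
City = Lisbon

ANSWER: Lisbon


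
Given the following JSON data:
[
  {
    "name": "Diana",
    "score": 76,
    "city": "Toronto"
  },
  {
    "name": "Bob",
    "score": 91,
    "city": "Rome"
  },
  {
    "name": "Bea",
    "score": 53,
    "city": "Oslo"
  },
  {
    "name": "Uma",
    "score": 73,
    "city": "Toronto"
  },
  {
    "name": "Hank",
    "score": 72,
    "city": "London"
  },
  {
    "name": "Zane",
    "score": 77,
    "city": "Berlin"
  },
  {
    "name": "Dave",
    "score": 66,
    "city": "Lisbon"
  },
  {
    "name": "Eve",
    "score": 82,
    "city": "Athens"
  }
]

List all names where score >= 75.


Filtering records where score >= 75:
  Diana (score=76) -> YES
  Bob (score=91) -> YES
  Bea (score=53) -> no
  Uma (score=73) -> no
  Hank (score=72) -> no
  Zane (score=77) -> YES
  Dave (score=66) -> no
  Eve (score=82) -> YES


ANSWER: Diana, Bob, Zane, Eve


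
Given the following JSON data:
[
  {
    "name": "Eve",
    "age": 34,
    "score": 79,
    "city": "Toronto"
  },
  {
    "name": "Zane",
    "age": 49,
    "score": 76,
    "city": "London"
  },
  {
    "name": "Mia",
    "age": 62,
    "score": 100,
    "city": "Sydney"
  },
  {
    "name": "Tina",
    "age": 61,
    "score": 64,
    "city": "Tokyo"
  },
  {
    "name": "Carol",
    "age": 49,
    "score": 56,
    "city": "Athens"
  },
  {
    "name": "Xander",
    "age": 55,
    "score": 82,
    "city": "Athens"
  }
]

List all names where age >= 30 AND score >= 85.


Checking both conditions:
  Eve (age=34, score=79) -> no
  Zane (age=49, score=76) -> no
  Mia (age=62, score=100) -> YES
  Tina (age=61, score=64) -> no
  Carol (age=49, score=56) -> no
  Xander (age=55, score=82) -> no


ANSWER: Mia


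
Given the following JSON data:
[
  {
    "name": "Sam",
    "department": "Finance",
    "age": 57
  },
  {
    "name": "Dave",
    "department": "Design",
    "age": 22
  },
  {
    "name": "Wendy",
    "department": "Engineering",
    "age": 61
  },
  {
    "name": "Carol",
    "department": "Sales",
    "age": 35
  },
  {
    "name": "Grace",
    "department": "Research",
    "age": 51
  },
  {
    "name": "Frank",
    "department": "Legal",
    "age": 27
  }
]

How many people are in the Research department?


Scanning records for department = Research
  Record 4: Grace
Count: 1

ANSWER: 1


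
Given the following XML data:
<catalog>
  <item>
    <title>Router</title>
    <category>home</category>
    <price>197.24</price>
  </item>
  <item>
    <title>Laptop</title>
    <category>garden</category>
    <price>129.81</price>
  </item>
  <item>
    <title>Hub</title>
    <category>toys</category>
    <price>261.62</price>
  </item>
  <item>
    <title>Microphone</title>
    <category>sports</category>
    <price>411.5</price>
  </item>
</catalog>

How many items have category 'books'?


Scanning <item> elements for <category>books</category>:
Count: 0

ANSWER: 0


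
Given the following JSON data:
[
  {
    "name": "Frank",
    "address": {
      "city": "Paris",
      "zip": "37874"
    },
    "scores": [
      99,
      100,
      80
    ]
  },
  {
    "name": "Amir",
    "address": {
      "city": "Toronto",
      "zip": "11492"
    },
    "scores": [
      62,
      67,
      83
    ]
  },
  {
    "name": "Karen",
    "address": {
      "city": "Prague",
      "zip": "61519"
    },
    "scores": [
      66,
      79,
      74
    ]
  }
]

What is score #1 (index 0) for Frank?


Path: records[0].scores[0]
Value: 99

ANSWER: 99


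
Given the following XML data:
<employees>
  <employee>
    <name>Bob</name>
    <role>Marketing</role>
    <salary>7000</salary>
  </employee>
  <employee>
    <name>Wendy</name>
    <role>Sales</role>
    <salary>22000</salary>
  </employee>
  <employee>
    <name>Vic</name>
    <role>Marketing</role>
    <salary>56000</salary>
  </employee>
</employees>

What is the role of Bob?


Searching for <employee> with <name>Bob</name>
Found at position 1
<role>Marketing</role>

ANSWER: Marketing


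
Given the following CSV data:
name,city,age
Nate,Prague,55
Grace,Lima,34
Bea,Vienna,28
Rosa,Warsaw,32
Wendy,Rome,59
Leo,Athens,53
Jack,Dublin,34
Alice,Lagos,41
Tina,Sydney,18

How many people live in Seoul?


Scanning city column for 'Seoul':
Total matches: 0

ANSWER: 0


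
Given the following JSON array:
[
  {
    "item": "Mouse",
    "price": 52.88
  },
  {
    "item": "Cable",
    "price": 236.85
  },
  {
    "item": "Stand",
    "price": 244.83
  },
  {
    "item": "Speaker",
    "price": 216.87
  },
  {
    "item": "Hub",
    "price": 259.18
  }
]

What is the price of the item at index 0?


Array index 0 -> Mouse
price = 52.88

ANSWER: 52.88


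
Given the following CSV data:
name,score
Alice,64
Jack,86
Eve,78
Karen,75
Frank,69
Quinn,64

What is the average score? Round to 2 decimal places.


Scores: 64, 86, 78, 75, 69, 64
Sum = 436
Count = 6
Average = 436 / 6 = 72.67

ANSWER: 72.67


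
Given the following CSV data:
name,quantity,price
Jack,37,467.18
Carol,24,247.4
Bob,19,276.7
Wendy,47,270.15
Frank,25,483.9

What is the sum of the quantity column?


Values in 'quantity' column:
  Row 1: 37
  Row 2: 24
  Row 3: 19
  Row 4: 47
  Row 5: 25
Sum = 37 + 24 + 19 + 47 + 25 = 152

ANSWER: 152


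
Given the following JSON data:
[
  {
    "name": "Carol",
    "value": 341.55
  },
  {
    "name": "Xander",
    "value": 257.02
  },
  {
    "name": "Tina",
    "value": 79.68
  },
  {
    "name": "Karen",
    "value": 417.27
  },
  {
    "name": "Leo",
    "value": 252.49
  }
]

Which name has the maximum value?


Comparing values:
  Carol: 341.55
  Xander: 257.02
  Tina: 79.68
  Karen: 417.27
  Leo: 252.49
Maximum: Karen (417.27)

ANSWER: Karen


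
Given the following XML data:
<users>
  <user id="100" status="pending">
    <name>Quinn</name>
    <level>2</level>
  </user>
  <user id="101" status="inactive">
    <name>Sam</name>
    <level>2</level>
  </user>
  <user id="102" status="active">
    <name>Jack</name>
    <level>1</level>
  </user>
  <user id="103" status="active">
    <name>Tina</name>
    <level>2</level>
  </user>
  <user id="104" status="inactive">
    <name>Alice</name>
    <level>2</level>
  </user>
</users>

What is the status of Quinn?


Finding user with name = Quinn
user id="100" status="pending"

ANSWER: pending


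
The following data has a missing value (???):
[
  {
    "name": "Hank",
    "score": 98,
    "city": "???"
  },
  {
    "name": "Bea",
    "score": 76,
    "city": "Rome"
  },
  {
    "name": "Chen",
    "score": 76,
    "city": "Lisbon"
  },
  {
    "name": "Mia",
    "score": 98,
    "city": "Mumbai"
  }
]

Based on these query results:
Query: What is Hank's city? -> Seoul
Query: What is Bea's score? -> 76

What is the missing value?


The missing value is Hank's city
From query: Hank's city = Seoul

ANSWER: Seoul


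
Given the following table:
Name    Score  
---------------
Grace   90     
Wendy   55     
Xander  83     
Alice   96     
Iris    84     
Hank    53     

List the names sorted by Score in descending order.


Sorting by Score (descending):
  Alice: 96
  Grace: 90
  Iris: 84
  Xander: 83
  Wendy: 55
  Hank: 53


ANSWER: Alice, Grace, Iris, Xander, Wendy, Hank


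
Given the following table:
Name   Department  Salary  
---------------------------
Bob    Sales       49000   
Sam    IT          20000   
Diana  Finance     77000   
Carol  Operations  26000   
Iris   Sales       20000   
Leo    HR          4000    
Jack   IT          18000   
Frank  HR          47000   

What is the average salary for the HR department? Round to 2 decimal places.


HR department members:
  Leo: 4000
  Frank: 47000
Sum = 51000
Count = 2
Average = 51000 / 2 = 25500.00

ANSWER: 25500.00


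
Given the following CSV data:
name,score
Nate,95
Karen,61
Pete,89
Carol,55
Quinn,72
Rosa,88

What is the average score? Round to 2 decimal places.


Scores: 95, 61, 89, 55, 72, 88
Sum = 460
Count = 6
Average = 460 / 6 = 76.67

ANSWER: 76.67


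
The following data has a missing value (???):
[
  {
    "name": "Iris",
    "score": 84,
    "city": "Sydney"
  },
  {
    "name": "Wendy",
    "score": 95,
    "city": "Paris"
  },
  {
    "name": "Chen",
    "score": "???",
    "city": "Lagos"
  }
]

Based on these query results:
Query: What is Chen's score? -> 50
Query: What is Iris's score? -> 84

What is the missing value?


The missing value is Chen's score
From query: Chen's score = 50

ANSWER: 50


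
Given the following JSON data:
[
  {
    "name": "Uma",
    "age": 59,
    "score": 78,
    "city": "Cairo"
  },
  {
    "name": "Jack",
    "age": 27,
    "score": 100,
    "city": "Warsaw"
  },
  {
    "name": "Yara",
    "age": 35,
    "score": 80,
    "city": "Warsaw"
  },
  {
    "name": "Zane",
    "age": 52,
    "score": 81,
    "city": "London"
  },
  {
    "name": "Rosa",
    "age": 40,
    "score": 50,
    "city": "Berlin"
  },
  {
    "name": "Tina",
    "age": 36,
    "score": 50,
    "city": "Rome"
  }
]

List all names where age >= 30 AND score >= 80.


Checking both conditions:
  Uma (age=59, score=78) -> no
  Jack (age=27, score=100) -> no
  Yara (age=35, score=80) -> YES
  Zane (age=52, score=81) -> YES
  Rosa (age=40, score=50) -> no
  Tina (age=36, score=50) -> no


ANSWER: Yara, Zane


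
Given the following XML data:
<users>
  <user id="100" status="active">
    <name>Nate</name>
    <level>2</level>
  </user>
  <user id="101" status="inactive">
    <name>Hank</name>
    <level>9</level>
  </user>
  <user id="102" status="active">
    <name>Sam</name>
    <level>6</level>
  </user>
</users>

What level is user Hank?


Finding user: Hank
<level>9</level>

ANSWER: 9


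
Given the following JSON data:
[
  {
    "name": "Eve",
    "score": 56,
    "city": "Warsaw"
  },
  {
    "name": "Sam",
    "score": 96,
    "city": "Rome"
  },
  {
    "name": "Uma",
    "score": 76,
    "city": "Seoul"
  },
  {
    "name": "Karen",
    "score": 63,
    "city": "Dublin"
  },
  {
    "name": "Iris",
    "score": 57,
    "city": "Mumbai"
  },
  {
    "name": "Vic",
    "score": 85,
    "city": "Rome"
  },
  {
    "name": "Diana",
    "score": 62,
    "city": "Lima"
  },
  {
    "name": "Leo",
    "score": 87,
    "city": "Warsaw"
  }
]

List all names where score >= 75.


Filtering records where score >= 75:
  Eve (score=56) -> no
  Sam (score=96) -> YES
  Uma (score=76) -> YES
  Karen (score=63) -> no
  Iris (score=57) -> no
  Vic (score=85) -> YES
  Diana (score=62) -> no
  Leo (score=87) -> YES


ANSWER: Sam, Uma, Vic, Leo


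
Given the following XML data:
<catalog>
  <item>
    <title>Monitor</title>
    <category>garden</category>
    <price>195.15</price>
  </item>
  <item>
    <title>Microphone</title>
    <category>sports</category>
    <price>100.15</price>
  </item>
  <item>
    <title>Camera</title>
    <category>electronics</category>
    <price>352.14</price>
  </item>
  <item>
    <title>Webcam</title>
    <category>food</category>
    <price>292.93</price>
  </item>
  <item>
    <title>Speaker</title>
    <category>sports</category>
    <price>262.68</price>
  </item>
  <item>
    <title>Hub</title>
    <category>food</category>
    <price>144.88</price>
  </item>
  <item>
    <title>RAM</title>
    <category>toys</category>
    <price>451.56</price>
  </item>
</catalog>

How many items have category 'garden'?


Scanning <item> elements for <category>garden</category>:
  Item 1: Monitor -> MATCH
Count: 1

ANSWER: 1


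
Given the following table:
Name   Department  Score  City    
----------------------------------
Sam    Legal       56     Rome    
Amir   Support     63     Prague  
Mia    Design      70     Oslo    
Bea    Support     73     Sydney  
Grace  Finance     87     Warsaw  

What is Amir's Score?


Row 2: Amir
Score = 63

ANSWER: 63


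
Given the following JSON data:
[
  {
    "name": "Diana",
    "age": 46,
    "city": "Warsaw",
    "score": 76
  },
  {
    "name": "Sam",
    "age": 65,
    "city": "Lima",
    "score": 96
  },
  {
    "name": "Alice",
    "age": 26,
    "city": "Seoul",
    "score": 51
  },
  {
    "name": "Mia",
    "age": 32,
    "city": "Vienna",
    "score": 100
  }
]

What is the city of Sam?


Looking up record where name = Sam
Record index: 1
Field 'city' = Lima

ANSWER: Lima


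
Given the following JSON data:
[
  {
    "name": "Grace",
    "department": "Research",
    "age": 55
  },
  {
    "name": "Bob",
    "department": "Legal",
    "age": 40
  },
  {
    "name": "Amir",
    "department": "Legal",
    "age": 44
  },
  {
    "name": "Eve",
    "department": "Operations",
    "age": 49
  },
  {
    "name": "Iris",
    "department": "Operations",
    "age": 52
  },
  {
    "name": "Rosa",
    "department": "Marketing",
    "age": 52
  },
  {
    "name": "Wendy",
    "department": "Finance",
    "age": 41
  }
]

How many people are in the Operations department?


Scanning records for department = Operations
  Record 3: Eve
  Record 4: Iris
Count: 2

ANSWER: 2


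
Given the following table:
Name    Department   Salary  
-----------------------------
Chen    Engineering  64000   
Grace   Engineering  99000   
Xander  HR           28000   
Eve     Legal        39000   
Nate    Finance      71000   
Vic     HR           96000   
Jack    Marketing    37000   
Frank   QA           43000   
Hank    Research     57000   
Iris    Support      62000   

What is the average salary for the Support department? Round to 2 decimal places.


Support department members:
  Iris: 62000
Sum = 62000
Count = 1
Average = 62000 / 1 = 62000.00

ANSWER: 62000.00


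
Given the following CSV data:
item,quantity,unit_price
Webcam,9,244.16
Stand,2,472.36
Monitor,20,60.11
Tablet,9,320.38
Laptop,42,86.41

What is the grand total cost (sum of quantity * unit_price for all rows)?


Computing row totals:
  Webcam: 9 * 244.16 = 2197.44
  Stand: 2 * 472.36 = 944.72
  Monitor: 20 * 60.11 = 1202.2
  Tablet: 9 * 320.38 = 2883.42
  Laptop: 42 * 86.41 = 3629.22
Grand total = 2197.44 + 944.72 + 1202.2 + 2883.42 + 3629.22 = 10857.0

ANSWER: 10857.0


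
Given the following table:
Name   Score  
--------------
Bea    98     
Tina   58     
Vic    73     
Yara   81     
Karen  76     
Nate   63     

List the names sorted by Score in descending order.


Sorting by Score (descending):
  Bea: 98
  Yara: 81
  Karen: 76
  Vic: 73
  Nate: 63
  Tina: 58


ANSWER: Bea, Yara, Karen, Vic, Nate, Tina


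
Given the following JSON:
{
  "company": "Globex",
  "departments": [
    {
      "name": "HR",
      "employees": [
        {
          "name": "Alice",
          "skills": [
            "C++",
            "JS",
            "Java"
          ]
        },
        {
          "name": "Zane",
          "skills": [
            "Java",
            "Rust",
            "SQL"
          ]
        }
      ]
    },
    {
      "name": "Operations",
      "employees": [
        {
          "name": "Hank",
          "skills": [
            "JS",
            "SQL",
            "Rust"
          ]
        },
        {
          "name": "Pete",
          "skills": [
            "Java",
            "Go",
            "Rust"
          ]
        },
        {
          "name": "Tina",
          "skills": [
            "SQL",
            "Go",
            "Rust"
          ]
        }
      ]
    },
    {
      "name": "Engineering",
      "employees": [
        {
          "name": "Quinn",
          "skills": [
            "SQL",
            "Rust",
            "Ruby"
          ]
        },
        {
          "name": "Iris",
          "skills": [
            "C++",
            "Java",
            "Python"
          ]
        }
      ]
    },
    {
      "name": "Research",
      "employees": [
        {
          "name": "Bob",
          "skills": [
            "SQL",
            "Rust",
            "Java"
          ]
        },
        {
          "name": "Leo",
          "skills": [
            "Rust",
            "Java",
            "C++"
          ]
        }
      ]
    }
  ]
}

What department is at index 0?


Path: departments[0].name
Value: HR

ANSWER: HR
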